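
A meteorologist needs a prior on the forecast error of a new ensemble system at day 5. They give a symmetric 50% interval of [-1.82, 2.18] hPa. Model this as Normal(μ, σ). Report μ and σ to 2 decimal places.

μ = 0.18, σ = 2.97

A symmetric 50% interval runs μ ± z·σ with z = 0.6745.
Half-width = 2, so σ = 2/0.6745 = 2.97.
μ is the interval midpoint, 0.18.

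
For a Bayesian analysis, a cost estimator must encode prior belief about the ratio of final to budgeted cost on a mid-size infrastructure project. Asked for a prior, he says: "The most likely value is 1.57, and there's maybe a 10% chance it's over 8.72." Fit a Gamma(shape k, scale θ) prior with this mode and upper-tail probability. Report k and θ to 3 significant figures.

k ≈ 1.59, θ ≈ 2.67

Gamma(k,θ) with k>1 has mode (k−1)θ, so θ = 1.57/(k−1).
Need P(X < 8.72) = 0.9 with θ tied to k this way. Start at k = 2, θ = 1.57: P(X<8.72) ≈ 0.975.
Too high — lower k to spread out. Iterating converges to k ≈ 1.59.
Then θ = 1.57/(1.59−1) ≈ 2.67.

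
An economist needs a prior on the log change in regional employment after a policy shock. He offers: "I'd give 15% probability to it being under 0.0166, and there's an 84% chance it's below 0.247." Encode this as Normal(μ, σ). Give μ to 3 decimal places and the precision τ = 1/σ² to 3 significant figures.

The p-quantile of Normal(μ,σ) is μ + z_p·σ, with z_{0.15} = -1.036 and z_{0.84} = 0.9945.
Eliminate σ: μ = (z₂·x₁ − z₁·x₂)/(z₂ − z₁) = (0.9945·0.0166 − (-1.036)·0.247)/2.031 = 0.134.
Then σ = (x₂ − x₁)/(z₂ − z₁) = (0.247 − 0.0166)/2.031 = 0.113.
Precision τ = 1/σ² = 1/0.1134² = 77.7.

μ = 0.134, τ = 77.7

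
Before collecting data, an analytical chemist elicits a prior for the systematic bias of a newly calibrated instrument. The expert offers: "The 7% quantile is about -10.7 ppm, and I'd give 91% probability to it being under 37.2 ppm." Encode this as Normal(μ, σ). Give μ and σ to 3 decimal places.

For Normal(μ,σ), the p-quantile is μ + z_p·σ. Here z_{0.07} = -1.476, z_{0.91} = 1.341.
So -10.7 = μ − 1.476σ and 37.2 = μ + 1.341σ.
Subtracting: σ = (37.2 − -10.7)/(1.341 − (-1.476)) = 17.007.
Then μ = -10.7 − (-1.476)·17.007 = 14.398.

μ = 14.398, σ = 17.007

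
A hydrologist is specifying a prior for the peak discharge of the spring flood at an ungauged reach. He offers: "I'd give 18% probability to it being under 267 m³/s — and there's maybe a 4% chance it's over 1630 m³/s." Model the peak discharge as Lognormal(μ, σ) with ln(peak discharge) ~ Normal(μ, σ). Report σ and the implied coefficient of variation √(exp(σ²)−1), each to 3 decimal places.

If T ~ Lognormal(μ,σ) then ln T ~ Normal(μ,σ), so the p-quantile of ln T is μ + z_p·σ.
ln(267) = 5.587 and ln(1630) = 7.396; z_{0.18} = -0.9154, z_{0.96} = 1.751.
σ = (7.396 − 5.587)/(1.751 − (-0.9154)) = 0.679.
μ = 5.587 − (-0.9154)·0.679 = 6.208.
CV = √(exp(σ²)−1) = √(exp(0.4604)−1) = 0.765.

σ ≈ 0.679, CV ≈ 0.765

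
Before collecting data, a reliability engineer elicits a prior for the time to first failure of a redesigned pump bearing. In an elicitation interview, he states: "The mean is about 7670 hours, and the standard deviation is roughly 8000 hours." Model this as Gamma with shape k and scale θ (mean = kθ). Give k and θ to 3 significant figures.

For Gamma(k, scale θ): mean = kθ, variance = kθ², so CV = 1/√k.
CV = SD/mean = 8000/7670 = 1.043, hence k = 1/CV² = 0.919.
Then θ = mean/k = 7670/0.919 = 8340.

k ≈ 0.919, θ ≈ 8340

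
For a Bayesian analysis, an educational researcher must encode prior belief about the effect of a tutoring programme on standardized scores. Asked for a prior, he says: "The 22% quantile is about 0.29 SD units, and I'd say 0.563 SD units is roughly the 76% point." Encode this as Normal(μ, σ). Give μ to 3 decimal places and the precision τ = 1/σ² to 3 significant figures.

μ = 0.433, τ = 29.3

The p-quantile of Normal(μ,σ) is μ + z_p·σ, with z_{0.22} = -0.7722 and z_{0.76} = 0.7063.
Eliminate σ: μ = (z₂·x₁ − z₁·x₂)/(z₂ − z₁) = (0.7063·0.29 − (-0.7722)·0.563)/1.478 = 0.433.
Then σ = (x₂ − x₁)/(z₂ − z₁) = (0.563 − 0.29)/1.478 = 0.185.
Precision τ = 1/σ² = 1/0.1846² = 29.3.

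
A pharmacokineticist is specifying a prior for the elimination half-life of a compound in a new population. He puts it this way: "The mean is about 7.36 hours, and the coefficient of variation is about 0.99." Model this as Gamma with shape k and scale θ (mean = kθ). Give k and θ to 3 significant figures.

For Gamma(k, scale θ): mean = kθ, variance = kθ², so CV = 1/√k.
CV = 0.99, hence k = 1/CV² = 1.02.
Then θ = mean/k = 7.36/1.02 = 7.21.

k ≈ 1.02, θ ≈ 7.21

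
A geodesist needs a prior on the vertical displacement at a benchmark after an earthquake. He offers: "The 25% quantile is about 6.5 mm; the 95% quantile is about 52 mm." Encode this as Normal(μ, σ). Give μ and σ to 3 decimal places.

μ = 19.732, σ = 19.618

For Normal(μ,σ), the p-quantile is μ + z_p·σ. Here z_{0.25} = -0.6745, z_{0.95} = 1.645.
So 6.5 = μ − 0.6745σ and 52 = μ + 1.645σ.
Subtracting: σ = (52 − 6.5)/(1.645 − (-0.6745)) = 19.618.
Then μ = 6.5 − (-0.6745)·19.618 = 19.732.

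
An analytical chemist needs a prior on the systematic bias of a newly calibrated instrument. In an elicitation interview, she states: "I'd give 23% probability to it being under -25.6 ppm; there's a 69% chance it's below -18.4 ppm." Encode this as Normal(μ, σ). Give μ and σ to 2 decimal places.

μ = -21.29, σ = 5.83

For Normal(μ,σ), the p-quantile is μ + z_p·σ. Here z_{0.23} = -0.7388, z_{0.69} = 0.4959.
So -25.6 = μ − 0.7388σ and -18.4 = μ + 0.4959σ.
Subtracting: σ = (-18.4 − -25.6)/(0.4959 − (-0.7388)) = 5.83.
Then μ = -25.6 − (-0.7388)·5.83 = -21.29.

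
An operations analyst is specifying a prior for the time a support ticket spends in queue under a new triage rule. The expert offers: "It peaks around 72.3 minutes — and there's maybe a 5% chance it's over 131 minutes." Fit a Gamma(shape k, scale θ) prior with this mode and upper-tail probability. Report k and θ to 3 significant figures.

Gamma(k,θ) with k>1 has mode (k−1)θ, so θ = 72.3/(k−1).
Need P(X < 131) = 0.95 with θ tied to k this way. Start at k = 2, θ = 72.3: P(X<131) ≈ 0.541.
Too low — raise k to concentrate. Iterating converges to k ≈ 8.89.
Then θ = 72.3/(8.89−1) ≈ 9.17.

k ≈ 8.89, θ ≈ 9.17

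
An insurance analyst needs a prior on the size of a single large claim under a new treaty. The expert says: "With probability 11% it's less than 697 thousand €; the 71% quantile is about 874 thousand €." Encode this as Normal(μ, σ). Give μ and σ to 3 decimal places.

μ = 818.970, σ = 99.443

For Normal(μ,σ), the p-quantile is μ + z_p·σ. Here z_{0.11} = -1.227, z_{0.71} = 0.5534.
So 697 = μ − 1.227σ and 874 = μ + 0.5534σ.
Subtracting: σ = (874 − 697)/(0.5534 − (-1.227)) = 99.443.
Then μ = 697 − (-1.227)·99.443 = 818.970.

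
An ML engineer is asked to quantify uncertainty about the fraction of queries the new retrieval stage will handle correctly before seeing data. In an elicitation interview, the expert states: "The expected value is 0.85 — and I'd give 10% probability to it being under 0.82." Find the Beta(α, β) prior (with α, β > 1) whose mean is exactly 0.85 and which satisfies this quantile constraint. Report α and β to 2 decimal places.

With mean 0.85 fixed, write α = 0.85s, β = 0.15s where s = α+β.
Need P(θ < 0.82) = 0.1 under Beta(0.85s, 0.15s). Normal approximation: (q−m)/√(m(1−m)/s) ≈ z_{0.1} = -1.28, so s ≈ 0.85·0.15·(-1.28)²/(0.82−0.85)² = 232.7.
At s = 232.7: P(θ<0.82) ≈ 0.104. Adjusting to match 0.1 gives s ≈ 241.20.
So α = 0.85·241.20 ≈ 205.02, β = 0.15·241.20 ≈ 36.18.

α ≈ 205.02, β ≈ 36.18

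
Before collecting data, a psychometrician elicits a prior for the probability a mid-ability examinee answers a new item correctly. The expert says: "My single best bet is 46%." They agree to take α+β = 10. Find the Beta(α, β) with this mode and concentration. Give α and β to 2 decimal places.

α = 4.68, β = 5.32

For α,β > 1 the Beta mode is (α−1)/(α+β−2). With α+β = 10, the mode is (α−1)/8.
Set (α−1)/8 = 0.46 → α = 1 + 0.46·8 = 4.68.
β = 10 − α = 5.32.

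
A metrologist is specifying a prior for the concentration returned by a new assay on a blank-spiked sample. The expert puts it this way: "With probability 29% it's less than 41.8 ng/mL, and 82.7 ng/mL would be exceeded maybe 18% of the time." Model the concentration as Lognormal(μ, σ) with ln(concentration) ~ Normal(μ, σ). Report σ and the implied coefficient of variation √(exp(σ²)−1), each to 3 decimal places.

σ ≈ 0.465, CV ≈ 0.491

If T ~ Lognormal(μ,σ) then ln T ~ Normal(μ,σ), so the p-quantile of ln T is μ + z_p·σ.
ln(41.8) = 3.733 and ln(82.7) = 4.415; z_{0.29} = -0.5534, z_{0.82} = 0.9154.
σ = (4.415 − 3.733)/(0.9154 − (-0.5534)) = 0.465.
μ = 3.733 − (-0.5534)·0.465 = 3.990.
CV = √(exp(σ²)−1) = √(exp(0.2158)−1) = 0.491.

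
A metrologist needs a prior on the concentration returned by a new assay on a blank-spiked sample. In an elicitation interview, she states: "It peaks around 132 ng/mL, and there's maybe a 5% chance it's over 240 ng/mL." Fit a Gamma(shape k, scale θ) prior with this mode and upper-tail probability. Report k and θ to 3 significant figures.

k ≈ 8.79, θ ≈ 16.9

Gamma(k,θ) with k>1 has mode (k−1)θ, so θ = 132/(k−1).
Need P(X < 240) = 0.95 with θ tied to k this way. Start at k = 2, θ = 132: P(X<240) ≈ 0.543.
Too low — raise k to concentrate. Iterating converges to k ≈ 8.79.
Then θ = 132/(8.79−1) ≈ 16.9.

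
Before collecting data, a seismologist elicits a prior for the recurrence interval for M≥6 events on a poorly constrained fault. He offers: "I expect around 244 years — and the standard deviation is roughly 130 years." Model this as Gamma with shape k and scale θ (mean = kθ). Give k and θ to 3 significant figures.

k ≈ 3.52, θ ≈ 69.3

For Gamma(k, scale θ): mean = kθ, variance = kθ², so CV = 1/√k.
CV = SD/mean = 130/244 = 0.5328, hence k = 1/CV² = 3.52.
Then θ = mean/k = 244/3.52 = 69.3.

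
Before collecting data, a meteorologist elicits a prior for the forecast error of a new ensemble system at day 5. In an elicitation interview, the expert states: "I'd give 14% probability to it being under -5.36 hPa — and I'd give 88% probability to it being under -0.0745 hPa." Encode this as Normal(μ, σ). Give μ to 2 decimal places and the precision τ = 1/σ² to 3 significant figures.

μ = -2.83, τ = 0.182

For Normal(μ,σ), the p-quantile is μ + z_p·σ. Here z_{0.14} = -1.08, z_{0.88} = 1.175.
So -5.36 = μ − 1.08σ and -0.0745 = μ + 1.175σ.
Subtracting: σ = (-0.0745 − -5.36)/(1.175 − (-1.08)) = 2.34.
Then μ = -5.36 − (-1.08)·2.34 = -2.83.
Precision τ = 1/σ² = 1/2.344² = 0.182.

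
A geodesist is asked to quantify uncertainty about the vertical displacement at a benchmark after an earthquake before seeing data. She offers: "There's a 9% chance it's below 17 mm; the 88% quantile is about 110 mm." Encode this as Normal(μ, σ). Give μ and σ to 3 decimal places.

μ = 66.564, σ = 36.967

The p-quantile of Normal(μ,σ) is μ + z_p·σ, with z_{0.09} = -1.341 and z_{0.88} = 1.175.
Eliminate σ: μ = (z₂·x₁ − z₁·x₂)/(z₂ − z₁) = (1.175·17 − (-1.341)·110)/2.516 = 66.564.
Then σ = (x₂ − x₁)/(z₂ − z₁) = (110 − 17)/2.516 = 36.967.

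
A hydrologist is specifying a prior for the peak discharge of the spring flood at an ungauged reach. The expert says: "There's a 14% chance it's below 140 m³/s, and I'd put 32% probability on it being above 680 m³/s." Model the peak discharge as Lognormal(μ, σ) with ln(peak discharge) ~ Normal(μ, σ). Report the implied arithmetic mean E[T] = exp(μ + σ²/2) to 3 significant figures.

If T ~ Lognormal(μ,σ) then ln T ~ Normal(μ,σ), so the p-quantile of ln T is μ + z_p·σ.
ln(140) = 4.942 and ln(680) = 6.522; z_{0.14} = -1.08, z_{0.68} = 0.4677.
σ = (6.522 − 4.942)/(0.4677 − (-1.08)) = 1.021.
μ = 4.942 − (-1.08)·1.021 = 6.045.
E[T] = exp(μ + σ²/2) = exp(6.045 + 0.5212) = 710 m³/s.

E[T] ≈ 710 m³/s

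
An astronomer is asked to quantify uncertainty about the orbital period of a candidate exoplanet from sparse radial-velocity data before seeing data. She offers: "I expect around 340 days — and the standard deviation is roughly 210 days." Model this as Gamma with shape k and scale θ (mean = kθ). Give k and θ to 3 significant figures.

For Gamma(k, scale θ): mean = kθ, variance = kθ², so CV = 1/√k.
CV = SD/mean = 210/340 = 0.6176, hence k = 1/CV² = 2.62.
Then θ = mean/k = 340/2.62 = 130.

k ≈ 2.62, θ ≈ 130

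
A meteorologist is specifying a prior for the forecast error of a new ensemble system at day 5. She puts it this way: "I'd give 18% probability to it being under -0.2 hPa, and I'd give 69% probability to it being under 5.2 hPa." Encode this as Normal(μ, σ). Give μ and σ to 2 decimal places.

μ = 3.30, σ = 3.83

For Normal(μ,σ), the p-quantile is μ + z_p·σ. Here z_{0.18} = -0.9154, z_{0.69} = 0.4959.
So -0.2 = μ − 0.9154σ and 5.2 = μ + 0.4959σ.
Subtracting: σ = (5.2 − -0.2)/(0.4959 − (-0.9154)) = 3.83.
Then μ = -0.2 − (-0.9154)·3.83 = 3.30.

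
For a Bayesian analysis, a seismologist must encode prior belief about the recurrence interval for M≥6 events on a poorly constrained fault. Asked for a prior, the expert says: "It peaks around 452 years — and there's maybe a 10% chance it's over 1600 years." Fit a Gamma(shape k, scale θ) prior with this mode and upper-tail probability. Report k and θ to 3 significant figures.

Gamma(k,θ) with k>1 has mode (k−1)θ, so θ = 452/(k−1).
Need P(X < 1600) = 0.9 with θ tied to k this way. Start at k = 2, θ = 452: P(X<1600) ≈ 0.868.
Too low — raise k to concentrate. Iterating converges to k ≈ 2.17.
Then θ = 452/(2.17−1) ≈ 386.

k ≈ 2.17, θ ≈ 386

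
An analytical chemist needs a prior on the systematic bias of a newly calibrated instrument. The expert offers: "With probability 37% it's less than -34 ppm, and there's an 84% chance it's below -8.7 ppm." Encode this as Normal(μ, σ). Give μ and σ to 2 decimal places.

μ = -27.67, σ = 19.08

For Normal(μ,σ), the p-quantile is μ + z_p·σ. Here z_{0.37} = -0.3319, z_{0.84} = 0.9945.
So -34 = μ − 0.3319σ and -8.7 = μ + 0.9945σ.
Subtracting: σ = (-8.7 − -34)/(0.9945 − (-0.3319)) = 19.08.
Then μ = -34 − (-0.3319)·19.08 = -27.67.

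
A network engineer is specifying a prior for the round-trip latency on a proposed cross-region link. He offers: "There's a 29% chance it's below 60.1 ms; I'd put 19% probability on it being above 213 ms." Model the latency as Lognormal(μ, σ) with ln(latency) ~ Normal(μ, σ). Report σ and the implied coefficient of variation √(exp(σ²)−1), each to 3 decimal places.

If T ~ Lognormal(μ,σ) then ln T ~ Normal(μ,σ), so the p-quantile of ln T is μ + z_p·σ.
ln(60.1) = 4.096 and ln(213) = 5.361; z_{0.29} = -0.5534, z_{0.81} = 0.8779.
σ = (5.361 − 4.096)/(0.8779 − (-0.5534)) = 0.884.
μ = 4.096 − (-0.5534)·0.884 = 4.585.
CV = √(exp(σ²)−1) = √(exp(0.7815)−1) = 1.088.

σ ≈ 0.884, CV ≈ 1.088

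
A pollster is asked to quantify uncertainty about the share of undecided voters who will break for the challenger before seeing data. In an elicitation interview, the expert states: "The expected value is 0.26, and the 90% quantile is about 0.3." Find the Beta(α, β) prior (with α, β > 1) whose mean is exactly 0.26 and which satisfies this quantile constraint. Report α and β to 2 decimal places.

With mean 0.26 fixed, write α = 0.26s, β = 0.74s where s = α+β.
Need P(θ < 0.3) = 0.9 under Beta(0.26s, 0.74s). Normal approximation: (q−m)/√(m(1−m)/s) ≈ z_{0.9} = 1.28, so s ≈ 0.26·0.74·(1.28)²/(0.3−0.26)² = 197.5.
At s = 197.5: P(θ<0.3) ≈ 0.898. Adjusting to match 0.9 gives s ≈ 201.97.
So α = 0.26·201.97 ≈ 52.51, β = 0.74·201.97 ≈ 149.46.

α ≈ 52.51, β ≈ 149.46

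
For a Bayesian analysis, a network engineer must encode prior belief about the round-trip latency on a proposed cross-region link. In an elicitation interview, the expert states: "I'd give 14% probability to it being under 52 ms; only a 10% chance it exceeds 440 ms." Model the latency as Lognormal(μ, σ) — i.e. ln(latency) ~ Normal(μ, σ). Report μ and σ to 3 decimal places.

μ ≈ 4.928, σ ≈ 0.904

If T ~ Lognormal(μ,σ) then ln T ~ Normal(μ,σ), so the p-quantile of ln T is μ + z_p·σ.
ln(52) = 3.951 and ln(440) = 6.087; z_{0.14} = -1.08, z_{0.9} = 1.282.
σ = (6.087 − 3.951)/(1.282 − (-1.08)) = 0.904.
μ = 3.951 − (-1.08)·0.904 = 4.928.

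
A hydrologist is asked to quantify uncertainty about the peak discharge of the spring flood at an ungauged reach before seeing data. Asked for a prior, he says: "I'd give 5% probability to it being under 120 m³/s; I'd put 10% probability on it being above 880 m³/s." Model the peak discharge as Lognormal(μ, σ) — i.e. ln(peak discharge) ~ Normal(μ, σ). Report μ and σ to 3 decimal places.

μ ≈ 5.907, σ ≈ 0.681

If T ~ Lognormal(μ,σ) then ln T ~ Normal(μ,σ), so the p-quantile of ln T is μ + z_p·σ.
ln(120) = 4.787 and ln(880) = 6.78; z_{0.05} = -1.645, z_{0.9} = 1.282.
σ = (6.78 − 4.787)/(1.282 − (-1.645)) = 0.681.
μ = 4.787 − (-1.645)·0.681 = 5.907.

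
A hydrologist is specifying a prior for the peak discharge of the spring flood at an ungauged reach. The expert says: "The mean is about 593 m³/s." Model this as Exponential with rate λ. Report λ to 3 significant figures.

λ ≈ 0.00169

Exponential mean = 1/λ, so λ = 1/593.0 = 0.00169.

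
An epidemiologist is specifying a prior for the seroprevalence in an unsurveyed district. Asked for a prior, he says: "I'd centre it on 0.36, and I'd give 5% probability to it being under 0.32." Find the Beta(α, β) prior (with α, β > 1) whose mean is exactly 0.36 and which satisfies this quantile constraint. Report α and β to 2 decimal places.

With mean 0.36 fixed, write α = 0.36s, β = 0.64s where s = α+β.
Need P(θ < 0.32) = 0.05 under Beta(0.36s, 0.64s). Normal approximation: (q−m)/√(m(1−m)/s) ≈ z_{0.05} = -1.64, so s ≈ 0.36·0.64·(-1.64)²/(0.32−0.36)² = 389.6.
At s = 389.6: P(θ<0.32) ≈ 0.048. Adjusting to match 0.05 gives s ≈ 380.63.
So α = 0.36·380.63 ≈ 137.03, β = 0.64·380.63 ≈ 243.60.

α ≈ 137.03, β ≈ 243.60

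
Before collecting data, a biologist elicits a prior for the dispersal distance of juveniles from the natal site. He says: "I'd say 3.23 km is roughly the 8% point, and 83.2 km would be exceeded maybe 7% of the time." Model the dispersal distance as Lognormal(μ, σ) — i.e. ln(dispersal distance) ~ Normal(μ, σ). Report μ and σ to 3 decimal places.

If T ~ Lognormal(μ,σ) then ln T ~ Normal(μ,σ), so the p-quantile of ln T is μ + z_p·σ.
ln(3.23) = 1.172 and ln(83.2) = 4.421; z_{0.08} = -1.405, z_{0.93} = 1.476.
σ = (4.421 − 1.172)/(1.476 − (-1.405)) = 1.128.
μ = 1.172 − (-1.405)·1.128 = 2.757.

μ ≈ 2.757, σ ≈ 1.128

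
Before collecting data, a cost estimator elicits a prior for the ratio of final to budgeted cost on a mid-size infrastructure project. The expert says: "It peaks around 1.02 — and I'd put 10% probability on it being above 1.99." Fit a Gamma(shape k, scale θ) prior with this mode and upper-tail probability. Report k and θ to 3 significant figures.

k ≈ 5.29, θ ≈ 0.238

Gamma(k,θ) with k>1 has mode (k−1)θ, so θ = 1.02/(k−1).
Need P(X < 1.99) = 0.9 with θ tied to k this way. Start at k = 2, θ = 1.02: P(X<1.99) ≈ 0.581.
Too low — raise k to concentrate. Iterating converges to k ≈ 5.29.
Then θ = 1.02/(5.29−1) ≈ 0.238.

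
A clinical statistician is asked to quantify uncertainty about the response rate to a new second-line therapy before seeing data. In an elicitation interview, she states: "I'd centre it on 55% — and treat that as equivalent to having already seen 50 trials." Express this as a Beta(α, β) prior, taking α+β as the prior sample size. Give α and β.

Under the effective-sample-size interpretation, Beta(α, β) has prior mean α/(α+β) and prior sample size α+β.
So α+β = 50 and α/(α+β) = 0.55, giving α = 0.55·50 = 27.5 and β = 50 − 27.5 = 22.5.

α = 27.5, β = 22.5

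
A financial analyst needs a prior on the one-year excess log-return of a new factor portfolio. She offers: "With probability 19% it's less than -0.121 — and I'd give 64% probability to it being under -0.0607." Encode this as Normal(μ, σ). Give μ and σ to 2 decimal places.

The p-quantile of Normal(μ,σ) is μ + z_p·σ, with z_{0.19} = -0.8779 and z_{0.64} = 0.3585.
Eliminate σ: μ = (z₂·x₁ − z₁·x₂)/(z₂ − z₁) = (0.3585·-0.121 − (-0.8779)·-0.0607)/1.236 = -0.08.
Then σ = (x₂ − x₁)/(z₂ − z₁) = (-0.0607 − -0.121)/1.236 = 0.05.

μ = -0.08, σ = 0.05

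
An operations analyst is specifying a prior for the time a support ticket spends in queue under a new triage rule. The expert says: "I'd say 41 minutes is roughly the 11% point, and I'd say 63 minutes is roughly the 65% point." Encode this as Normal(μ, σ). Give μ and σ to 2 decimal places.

μ = 57.74, σ = 13.65

The p-quantile of Normal(μ,σ) is μ + z_p·σ, with z_{0.11} = -1.227 and z_{0.65} = 0.3853.
Eliminate σ: μ = (z₂·x₁ − z₁·x₂)/(z₂ − z₁) = (0.3853·41 − (-1.227)·63)/1.612 = 57.74.
Then σ = (x₂ − x₁)/(z₂ − z₁) = (63 − 41)/1.612 = 13.65.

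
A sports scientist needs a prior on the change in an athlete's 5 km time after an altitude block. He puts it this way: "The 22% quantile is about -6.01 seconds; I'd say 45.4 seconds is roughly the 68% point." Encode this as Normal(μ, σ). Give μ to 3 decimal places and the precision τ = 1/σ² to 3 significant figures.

The p-quantile of Normal(μ,σ) is μ + z_p·σ, with z_{0.22} = -0.7722 and z_{0.68} = 0.4677.
Eliminate σ: μ = (z₂·x₁ − z₁·x₂)/(z₂ − z₁) = (0.4677·-6.01 − (-0.7722)·45.4)/1.24 = 26.008.
Then σ = (x₂ − x₁)/(z₂ − z₁) = (45.4 − -6.01)/1.24 = 41.463.
Precision τ = 1/σ² = 1/41.46² = 0.000582.

μ = 26.008, τ = 0.000582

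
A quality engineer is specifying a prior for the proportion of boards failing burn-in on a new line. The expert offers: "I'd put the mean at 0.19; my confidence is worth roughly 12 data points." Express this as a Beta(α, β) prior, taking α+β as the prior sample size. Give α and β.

α = 2.28, β = 9.72

Under the effective-sample-size interpretation, Beta(α, β) has prior mean α/(α+β) and prior sample size α+β.
So α+β = 12 and α/(α+β) = 0.19, giving α = 0.19·12 = 2.28 and β = 12 − 2.28 = 9.72.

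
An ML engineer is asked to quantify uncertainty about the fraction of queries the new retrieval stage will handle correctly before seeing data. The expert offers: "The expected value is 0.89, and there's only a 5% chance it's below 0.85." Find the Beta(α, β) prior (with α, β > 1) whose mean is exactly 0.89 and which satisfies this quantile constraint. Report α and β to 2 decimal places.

α ≈ 164.65, β ≈ 20.35

With mean 0.89 fixed, write α = 0.89s, β = 0.11s where s = α+β.
Need P(θ < 0.85) = 0.05 under Beta(0.89s, 0.11s). Normal approximation: (q−m)/√(m(1−m)/s) ≈ z_{0.05} = -1.64, so s ≈ 0.89·0.11·(-1.64)²/(0.85−0.89)² = 165.5.
At s = 165.5: P(θ<0.85) ≈ 0.059. Adjusting to match 0.05 gives s ≈ 185.00.
So α = 0.89·185.00 ≈ 164.65, β = 0.11·185.00 ≈ 20.35.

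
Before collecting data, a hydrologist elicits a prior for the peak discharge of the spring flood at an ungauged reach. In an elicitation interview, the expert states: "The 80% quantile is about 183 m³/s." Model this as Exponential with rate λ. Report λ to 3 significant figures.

λ ≈ 0.00879

P(T < 183.0) = 1 − e^(−λ·183.0) = 0.8, so λ = −ln(1−0.8)/183.0 = −ln(0.2)/183.0 = 0.00879.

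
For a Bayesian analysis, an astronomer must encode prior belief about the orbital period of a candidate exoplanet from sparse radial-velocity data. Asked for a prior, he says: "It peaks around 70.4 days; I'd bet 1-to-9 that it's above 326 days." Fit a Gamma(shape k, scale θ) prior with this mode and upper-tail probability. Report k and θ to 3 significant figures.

Gamma(k,θ) with k>1 has mode (k−1)θ, so θ = 70.4/(k−1).
Need P(X < 326) = 0.9 with θ tied to k this way. Start at k = 2, θ = 70.4: P(X<326) ≈ 0.945.
Too high — lower k to spread out. Iterating converges to k ≈ 1.76.
Then θ = 70.4/(1.76−1) ≈ 92.3.

k ≈ 1.76, θ ≈ 92.3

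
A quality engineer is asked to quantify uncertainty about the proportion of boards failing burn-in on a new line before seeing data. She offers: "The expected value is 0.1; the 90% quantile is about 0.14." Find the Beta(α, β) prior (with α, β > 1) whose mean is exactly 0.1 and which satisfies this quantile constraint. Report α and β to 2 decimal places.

α ≈ 9.86, β ≈ 88.73

With mean 0.1 fixed, write α = 0.1s, β = 0.9s where s = α+β.
Need P(θ < 0.14) = 0.9 under Beta(0.1s, 0.9s). Normal approximation: (q−m)/√(m(1−m)/s) ≈ z_{0.9} = 1.28, so s ≈ 0.1·0.9·(1.28)²/(0.14−0.1)² = 92.4.
At s = 92.4: P(θ<0.14) ≈ 0.894. Adjusting to match 0.9 gives s ≈ 98.59.
So α = 0.1·98.59 ≈ 9.86, β = 0.9·98.59 ≈ 88.73.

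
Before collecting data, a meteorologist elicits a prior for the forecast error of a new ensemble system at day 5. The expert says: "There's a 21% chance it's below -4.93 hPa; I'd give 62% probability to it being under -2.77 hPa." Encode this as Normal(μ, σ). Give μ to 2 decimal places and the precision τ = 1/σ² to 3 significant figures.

The p-quantile of Normal(μ,σ) is μ + z_p·σ, with z_{0.21} = -0.8064 and z_{0.62} = 0.3055.
Eliminate σ: μ = (z₂·x₁ − z₁·x₂)/(z₂ − z₁) = (0.3055·-4.93 − (-0.8064)·-2.77)/1.112 = -3.36.
Then σ = (x₂ − x₁)/(z₂ − z₁) = (-2.77 − -4.93)/1.112 = 1.94.
Precision τ = 1/σ² = 1/1.943² = 0.265.

μ = -3.36, τ = 0.265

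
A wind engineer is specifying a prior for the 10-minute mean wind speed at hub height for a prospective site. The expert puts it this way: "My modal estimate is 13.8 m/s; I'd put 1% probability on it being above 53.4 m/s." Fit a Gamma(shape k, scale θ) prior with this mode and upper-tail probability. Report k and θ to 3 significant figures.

Gamma(k,θ) with k>1 has mode (k−1)θ, so θ = 13.8/(k−1).
Need P(X < 53.4) = 0.99 with θ tied to k this way. Start at k = 2, θ = 13.8: P(X<53.4) ≈ 0.898.
Too low — raise k to concentrate. Iterating converges to k ≈ 3.3.
Then θ = 13.8/(3.3−1) ≈ 5.99.

k ≈ 3.3, θ ≈ 5.99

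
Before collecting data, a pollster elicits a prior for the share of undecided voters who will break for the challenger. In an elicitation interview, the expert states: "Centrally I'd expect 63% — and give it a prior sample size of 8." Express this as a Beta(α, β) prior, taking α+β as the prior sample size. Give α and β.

Under the effective-sample-size interpretation, Beta(α, β) has prior mean α/(α+β) and prior sample size α+β.
So α+β = 8 and α/(α+β) = 0.63, giving α = 0.63·8 = 5.04 and β = 8 − 5.04 = 2.96.

α = 5.04, β = 2.96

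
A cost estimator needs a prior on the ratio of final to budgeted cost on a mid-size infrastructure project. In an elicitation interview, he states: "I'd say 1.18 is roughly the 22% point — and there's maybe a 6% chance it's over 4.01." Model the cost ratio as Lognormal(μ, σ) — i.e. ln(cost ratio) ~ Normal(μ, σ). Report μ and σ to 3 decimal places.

μ ≈ 0.571, σ ≈ 0.526

If T ~ Lognormal(μ,σ) then ln T ~ Normal(μ,σ), so the p-quantile of ln T is μ + z_p·σ.
ln(1.18) = 0.1655 and ln(4.01) = 1.389; z_{0.22} = -0.7722, z_{0.94} = 1.555.
σ = (1.389 − 0.1655)/(1.555 − (-0.7722)) = 0.526.
μ = 0.1655 − (-0.7722)·0.526 = 0.571.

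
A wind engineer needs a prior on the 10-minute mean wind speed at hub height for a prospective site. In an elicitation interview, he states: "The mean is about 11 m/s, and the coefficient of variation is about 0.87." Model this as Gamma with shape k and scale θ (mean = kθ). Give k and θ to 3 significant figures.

k ≈ 1.32, θ ≈ 8.33

For Gamma(k, scale θ): mean = kθ, variance = kθ², so CV = 1/√k.
CV = 0.87, hence k = 1/CV² = 1.32.
Then θ = mean/k = 11/1.32 = 8.33.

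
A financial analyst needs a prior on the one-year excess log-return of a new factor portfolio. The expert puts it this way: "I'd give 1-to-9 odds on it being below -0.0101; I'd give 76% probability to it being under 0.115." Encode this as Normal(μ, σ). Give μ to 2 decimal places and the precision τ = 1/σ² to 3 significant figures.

For Normal(μ,σ), the p-quantile is μ + z_p·σ. Here z_{0.1} = -1.282, z_{0.76} = 0.7063.
So -0.0101 = μ − 1.282σ and 0.115 = μ + 0.7063σ.
Subtracting: σ = (0.115 − -0.0101)/(0.7063 − (-1.282)) = 0.06.
Then μ = -0.0101 − (-1.282)·0.06 = 0.07.
Precision τ = 1/σ² = 1/0.06293² = 252.

μ = 0.07, τ = 252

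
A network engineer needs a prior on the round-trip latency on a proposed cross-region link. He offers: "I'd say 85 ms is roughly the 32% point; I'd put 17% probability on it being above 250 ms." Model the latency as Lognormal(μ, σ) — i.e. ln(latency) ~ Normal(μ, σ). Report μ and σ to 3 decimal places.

μ ≈ 4.798, σ ≈ 0.759

If T ~ Lognormal(μ,σ) then ln T ~ Normal(μ,σ), so the p-quantile of ln T is μ + z_p·σ.
ln(85) = 4.443 and ln(250) = 5.521; z_{0.32} = -0.4677, z_{0.83} = 0.9542.
σ = (5.521 − 4.443)/(0.9542 − (-0.4677)) = 0.759.
μ = 4.443 − (-0.4677)·0.759 = 4.798.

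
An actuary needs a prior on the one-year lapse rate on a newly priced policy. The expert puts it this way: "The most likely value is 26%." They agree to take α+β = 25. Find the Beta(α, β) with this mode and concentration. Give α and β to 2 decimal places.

α = 6.98, β = 18.02

For α,β > 1 the Beta mode is (α−1)/(α+β−2). With α+β = 25, the mode is (α−1)/23.
Set (α−1)/23 = 0.26 → α = 1 + 0.26·23 = 6.98.
β = 25 − α = 18.02.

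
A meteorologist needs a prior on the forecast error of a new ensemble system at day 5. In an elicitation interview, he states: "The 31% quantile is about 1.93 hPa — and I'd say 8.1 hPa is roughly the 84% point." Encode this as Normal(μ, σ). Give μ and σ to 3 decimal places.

μ = 3.983, σ = 4.140

For Normal(μ,σ), the p-quantile is μ + z_p·σ. Here z_{0.31} = -0.4959, z_{0.84} = 0.9945.
So 1.93 = μ − 0.4959σ and 8.1 = μ + 0.9945σ.
Subtracting: σ = (8.1 − 1.93)/(0.9945 − (-0.4959)) = 4.140.
Then μ = 1.93 − (-0.4959)·4.140 = 3.983.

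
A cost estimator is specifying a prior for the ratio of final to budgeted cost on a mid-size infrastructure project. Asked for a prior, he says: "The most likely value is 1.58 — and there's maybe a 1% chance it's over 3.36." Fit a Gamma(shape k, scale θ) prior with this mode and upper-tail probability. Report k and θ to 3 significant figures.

Gamma(k,θ) with k>1 has mode (k−1)θ, so θ = 1.58/(k−1).
Need P(X < 3.36) = 0.99 with θ tied to k this way. Start at k = 2, θ = 1.58: P(X<3.36) ≈ 0.627.
Too low — raise k to concentrate. Iterating converges to k ≈ 9.53.
Then θ = 1.58/(9.53−1) ≈ 0.185.

k ≈ 9.53, θ ≈ 0.185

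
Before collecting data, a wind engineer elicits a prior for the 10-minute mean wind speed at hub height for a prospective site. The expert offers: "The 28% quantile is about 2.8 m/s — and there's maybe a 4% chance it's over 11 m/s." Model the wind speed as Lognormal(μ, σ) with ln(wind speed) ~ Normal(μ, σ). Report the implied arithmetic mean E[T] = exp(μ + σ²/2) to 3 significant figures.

E[T] ≈ 4.68 m/s

If T ~ Lognormal(μ,σ) then ln T ~ Normal(μ,σ), so the p-quantile of ln T is μ + z_p·σ.
ln(2.8) = 1.03 and ln(11) = 2.398; z_{0.28} = -0.5828, z_{0.96} = 1.751.
σ = (2.398 − 1.03)/(1.751 − (-0.5828)) = 0.586.
μ = 1.03 − (-0.5828)·0.586 = 1.371.
E[T] = exp(μ + σ²/2) = exp(1.371 + 0.1719) = 4.68 m/s.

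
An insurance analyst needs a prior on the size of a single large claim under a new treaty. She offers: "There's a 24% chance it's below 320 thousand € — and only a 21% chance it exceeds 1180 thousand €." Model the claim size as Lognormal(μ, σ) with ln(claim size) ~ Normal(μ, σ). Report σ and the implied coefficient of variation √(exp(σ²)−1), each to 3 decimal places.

σ ≈ 0.863, CV ≈ 1.051

If T ~ Lognormal(μ,σ) then ln T ~ Normal(μ,σ), so the p-quantile of ln T is μ + z_p·σ.
ln(320) = 5.768 and ln(1180) = 7.073; z_{0.24} = -0.7063, z_{0.79} = 0.8064.
σ = (7.073 − 5.768)/(0.8064 − (-0.7063)) = 0.863.
μ = 5.768 − (-0.7063)·0.863 = 6.378.
CV = √(exp(σ²)−1) = √(exp(0.7442)−1) = 1.051.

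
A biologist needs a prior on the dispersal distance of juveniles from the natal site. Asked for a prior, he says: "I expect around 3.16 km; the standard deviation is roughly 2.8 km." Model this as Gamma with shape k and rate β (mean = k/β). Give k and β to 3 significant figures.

For Gamma(k, rate β): mean = k/β, variance = k/β², so CV = 1/√k.
CV = SD/mean = 2.8/3.16 = 0.8861, hence k = 1/CV² = 1.27.
Then β = k/mean = 1.27/3.16 = 0.403.

k ≈ 1.27, β ≈ 0.403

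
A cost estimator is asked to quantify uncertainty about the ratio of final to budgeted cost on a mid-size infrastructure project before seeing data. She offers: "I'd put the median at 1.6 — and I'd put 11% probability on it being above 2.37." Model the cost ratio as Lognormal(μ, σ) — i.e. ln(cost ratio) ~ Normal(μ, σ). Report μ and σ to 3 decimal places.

μ ≈ 0.470, σ ≈ 0.320

If T ~ Lognormal(μ,σ) then ln T ~ Normal(μ,σ), so the p-quantile of ln T is μ + z_p·σ.
ln(1.6) = 0.47 and ln(2.37) = 0.8629; z_{0.5} = 0, z_{0.89} = 1.227.
σ = (0.8629 − 0.47)/(1.227 − (0)) = 0.320.
μ = 0.47 − (0)·0.320 = 0.470.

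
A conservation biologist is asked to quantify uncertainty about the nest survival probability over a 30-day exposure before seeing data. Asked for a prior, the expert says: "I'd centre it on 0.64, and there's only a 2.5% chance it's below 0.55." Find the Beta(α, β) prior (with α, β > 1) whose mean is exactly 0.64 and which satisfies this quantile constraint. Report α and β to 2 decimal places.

α ≈ 72.75, β ≈ 40.92

With mean 0.64 fixed, write α = 0.64s, β = 0.36s where s = α+β.
Need P(θ < 0.55) = 0.025 under Beta(0.64s, 0.36s). Normal approximation: (q−m)/√(m(1−m)/s) ≈ z_{0.025} = -1.96, so s ≈ 0.64·0.36·(-1.96)²/(0.55−0.64)² = 109.3.
At s = 109.3: P(θ<0.55) ≈ 0.027. Adjusting to match 0.025 gives s ≈ 113.67.
So α = 0.64·113.67 ≈ 72.75, β = 0.36·113.67 ≈ 40.92.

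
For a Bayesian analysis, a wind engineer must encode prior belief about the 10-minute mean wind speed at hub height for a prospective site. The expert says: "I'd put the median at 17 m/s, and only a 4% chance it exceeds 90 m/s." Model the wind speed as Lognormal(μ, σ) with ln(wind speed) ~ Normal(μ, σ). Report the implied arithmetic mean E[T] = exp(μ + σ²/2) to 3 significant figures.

If T ~ Lognormal(μ,σ) then ln T ~ Normal(μ,σ), so the p-quantile of ln T is μ + z_p·σ.
ln(17) = 2.833 and ln(90) = 4.5; z_{0.5} = 0, z_{0.96} = 1.751.
σ = (4.5 − 2.833)/(1.751 − (0)) = 0.952.
μ = 2.833 − (0)·0.952 = 2.833.
E[T] = exp(μ + σ²/2) = exp(2.833 + 0.4531) = 26.7 m/s.

E[T] ≈ 26.7 m/s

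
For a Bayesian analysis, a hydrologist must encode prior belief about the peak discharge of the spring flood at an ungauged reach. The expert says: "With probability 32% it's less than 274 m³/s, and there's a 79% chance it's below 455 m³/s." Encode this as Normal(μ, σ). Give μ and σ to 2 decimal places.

The p-quantile of Normal(μ,σ) is μ + z_p·σ, with z_{0.32} = -0.4677 and z_{0.79} = 0.8064.
Eliminate σ: μ = (z₂·x₁ − z₁·x₂)/(z₂ − z₁) = (0.8064·274 − (-0.4677)·455)/1.274 = 340.44.
Then σ = (x₂ − x₁)/(z₂ − z₁) = (455 − 274)/1.274 = 142.06.

μ = 340.44, σ = 142.06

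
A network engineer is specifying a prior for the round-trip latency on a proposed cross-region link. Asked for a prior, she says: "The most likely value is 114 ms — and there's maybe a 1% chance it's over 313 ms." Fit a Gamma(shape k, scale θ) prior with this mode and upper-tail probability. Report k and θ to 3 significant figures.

Gamma(k,θ) with k>1 has mode (k−1)θ, so θ = 114/(k−1).
Need P(X < 313) = 0.99 with θ tied to k this way. Start at k = 2, θ = 114: P(X<313) ≈ 0.759.
Too low — raise k to concentrate. Iterating converges to k ≈ 5.51.
Then θ = 114/(5.51−1) ≈ 25.3.

k ≈ 5.51, θ ≈ 25.3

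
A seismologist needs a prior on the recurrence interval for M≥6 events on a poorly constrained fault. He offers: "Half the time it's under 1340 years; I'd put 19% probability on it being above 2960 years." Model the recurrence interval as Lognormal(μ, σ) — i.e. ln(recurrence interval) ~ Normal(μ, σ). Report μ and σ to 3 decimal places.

μ ≈ 7.200, σ ≈ 0.903

If T ~ Lognormal(μ,σ) then ln T ~ Normal(μ,σ), so the p-quantile of ln T is μ + z_p·σ.
ln(1340) = 7.2 and ln(2960) = 7.993; z_{0.5} = 0, z_{0.81} = 0.8779.
σ = (7.993 − 7.2)/(0.8779 − (0)) = 0.903.
μ = 7.2 − (0)·0.903 = 7.200.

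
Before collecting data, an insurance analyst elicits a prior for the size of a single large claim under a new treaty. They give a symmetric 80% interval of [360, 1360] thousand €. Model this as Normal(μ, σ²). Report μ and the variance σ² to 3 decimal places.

A symmetric 80% interval runs μ ± z·σ with z = 1.282.
Half-width = 500, so σ = 500/1.282 = 390.1521 and σ² = 152218.640.
μ is the interval midpoint, 860.000.

μ = 860.000, σ² = 152218.640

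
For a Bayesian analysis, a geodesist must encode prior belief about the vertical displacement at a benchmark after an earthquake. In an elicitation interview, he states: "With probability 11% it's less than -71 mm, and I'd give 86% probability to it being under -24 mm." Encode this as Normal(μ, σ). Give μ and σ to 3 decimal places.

For Normal(μ,σ), the p-quantile is μ + z_p·σ. Here z_{0.11} = -1.227, z_{0.86} = 1.08.
So -71 = μ − 1.227σ and -24 = μ + 1.08σ.
Subtracting: σ = (-24 − -71)/(1.08 − (-1.227)) = 20.374.
Then μ = -71 − (-1.227)·20.374 = -46.011.

μ = -46.011, σ = 20.374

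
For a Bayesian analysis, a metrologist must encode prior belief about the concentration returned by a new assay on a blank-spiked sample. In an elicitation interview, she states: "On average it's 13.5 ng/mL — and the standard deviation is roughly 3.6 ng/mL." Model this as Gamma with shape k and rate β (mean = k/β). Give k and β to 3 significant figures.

k ≈ 14.1, β ≈ 1.04

For Gamma(k, rate β): mean = k/β, variance = k/β², so CV = 1/√k.
CV = SD/mean = 3.6/13.5 = 0.2667, hence k = 1/CV² = 14.1.
Then β = k/mean = 14.1/13.5 = 1.04.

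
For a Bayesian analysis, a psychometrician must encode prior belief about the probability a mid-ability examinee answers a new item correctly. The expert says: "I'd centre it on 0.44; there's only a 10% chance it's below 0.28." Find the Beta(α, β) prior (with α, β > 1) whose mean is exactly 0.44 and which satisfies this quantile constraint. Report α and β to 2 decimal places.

α ≈ 6.63, β ≈ 8.44

With mean 0.44 fixed, write α = 0.44s, β = 0.56s where s = α+β.
Need P(θ < 0.28) = 0.1 under Beta(0.44s, 0.56s). Normal approximation: (q−m)/√(m(1−m)/s) ≈ z_{0.1} = -1.28, so s ≈ 0.44·0.56·(-1.28)²/(0.28−0.44)² = 15.8.
At s = 15.8: P(θ<0.28) ≈ 0.094. Adjusting to match 0.1 gives s ≈ 15.08.
So α = 0.44·15.08 ≈ 6.63, β = 0.56·15.08 ≈ 8.44.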